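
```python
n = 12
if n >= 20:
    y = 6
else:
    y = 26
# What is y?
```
Trace:
  n=12
  n=12, y=26

Final answer: 26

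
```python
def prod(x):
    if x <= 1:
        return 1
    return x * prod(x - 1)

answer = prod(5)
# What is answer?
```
Call trace:
prod(x=5)
  prod(x=4)
    prod(x=3)
      prod(x=2)
        prod(x=1)
        -> return 1
      -> return 2
    -> return 6
  -> return 24
-> return 120

Final answer: 120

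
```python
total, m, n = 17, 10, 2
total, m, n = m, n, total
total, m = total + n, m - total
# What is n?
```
Trace:
  total=17, m=10, n=2
  total=10, m=2, n=17
  total=27, m=-8, n=17

Final answer: 17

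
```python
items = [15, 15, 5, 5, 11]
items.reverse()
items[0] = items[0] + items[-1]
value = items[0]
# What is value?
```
Trace:
  items=[15, 15, 5, 5, 11]
  items=[11, 5, 5, 15, 15]
  items=[26, 5, 5, 15, 15]
  items=[26, 5, 5, 15, 15], value=26

Final answer: 26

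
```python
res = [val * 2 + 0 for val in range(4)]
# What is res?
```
Trace:
  val=0
  val=1
  val=2
  val=3
  res=[0, 2, 4, 6]

Final answer: [0, 2, 4, 6]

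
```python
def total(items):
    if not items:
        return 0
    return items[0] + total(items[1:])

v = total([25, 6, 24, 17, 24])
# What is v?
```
Call trace:
total(items=[25, 6, 24, 17, 24])
  total(items=[6, 24, 17, 24])
    total(items=[24, 17, 24])
      total(items=[17, 24])
        total(items=[24])
          total(items=[])
          -> return 0
        -> return 24
      -> return 41
    -> return 65
  -> return 71
-> return 96

Final answer: 96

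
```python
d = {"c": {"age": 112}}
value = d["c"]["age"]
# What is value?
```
Trace:
  d={'c': {'age': 112}}
  d={'c': {'age': 112}}, value=112

Final answer: 112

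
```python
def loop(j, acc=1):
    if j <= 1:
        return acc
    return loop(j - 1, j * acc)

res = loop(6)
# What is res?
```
Call trace:
loop(j=6, acc=1)
  loop(j=5, acc=6)
    loop(j=4, acc=30)
      loop(j=3, acc=120)
        loop(j=2, acc=360)
          loop(j=1, acc=720)
          -> return 720
        -> return 720
      -> return 720
    -> return 720
  -> return 720
-> return 720

Final answer: 720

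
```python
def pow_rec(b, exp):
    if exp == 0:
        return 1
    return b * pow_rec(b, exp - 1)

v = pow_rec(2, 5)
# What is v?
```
Call trace:
pow_rec(b=2, exp=5)
  pow_rec(b=2, exp=4)
    pow_rec(b=2, exp=3)
      pow_rec(b=2, exp=2)
        pow_rec(b=2, exp=1)
          pow_rec(b=2, exp=0)
          -> return 1
        -> return 2
      -> return 4
    -> return 8
  -> return 16
-> return 32

Final answer: 32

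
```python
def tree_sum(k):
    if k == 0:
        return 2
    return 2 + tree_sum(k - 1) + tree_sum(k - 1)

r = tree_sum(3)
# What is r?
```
Call trace (a repeated sub-call is expanded the first time; later identical calls just restate its return value):
tree_sum(k=3)
  tree_sum(k=2)
    tree_sum(k=1)
      tree_sum(k=0)
      -> return 2
      tree_sum(k=0)
      -> return 2
    -> return 6
    tree_sum(k=1) -> return 6  (same call as traced above)
  -> return 14
  tree_sum(k=2) -> return 14  (same call as traced above)
-> return 30

Final answer: 30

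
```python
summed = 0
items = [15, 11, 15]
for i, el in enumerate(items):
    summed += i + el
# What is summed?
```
Trace:
  summed=0
  summed=15, i=0, el=15
  summed=27, i=1, el=11
  summed=44, i=2, el=15

Final answer: 44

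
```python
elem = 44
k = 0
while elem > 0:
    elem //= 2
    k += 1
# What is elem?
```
Trace:
  elem=44
  elem=44, k=0
  elem=22, k=1
  elem=11, k=2
  elem=5, k=3
  elem=2, k=4
  elem=1, k=5
  elem=0, k=6

Final answer: 0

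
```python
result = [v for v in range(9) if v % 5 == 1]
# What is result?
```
Trace:
  v=0
  v=1
  v=2
  v=3
  v=4
  v=5
  v=6
  v=7
  v=8
  result=[1, 6]

Final answer: [1, 6]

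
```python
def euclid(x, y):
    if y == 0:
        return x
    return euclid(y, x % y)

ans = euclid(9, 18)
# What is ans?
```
Call trace:
euclid(x=9, y=18)
  euclid(x=18, y=9)
    euclid(x=9, y=0)
    -> return 9
  -> return 9
-> return 9

Final answer: 9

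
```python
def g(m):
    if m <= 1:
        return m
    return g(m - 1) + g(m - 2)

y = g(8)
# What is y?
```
Call trace (a repeated sub-call is expanded the first time; later identical calls just restate its return value):
g(m=8)
  g(m=7)
    g(m=6)
      g(m=5)
        g(m=4)
          g(m=3)
            g(m=2)
              g(m=1)
              -> return 1
              g(m=0)
              -> return 0
            -> return 1
            g(m=1)
            -> return 1
          -> return 2
          g(m=2) -> return 1  (same call as traced above)
        -> return 3
        g(m=3) -> return 2  (same call as traced above)
      -> return 5
      g(m=4) -> return 3  (same call as traced above)
    -> return 8
    g(m=5) -> return 5  (same call as traced above)
  -> return 13
  g(m=6) -> return 8  (same call as traced above)
-> return 21

Final answer: 21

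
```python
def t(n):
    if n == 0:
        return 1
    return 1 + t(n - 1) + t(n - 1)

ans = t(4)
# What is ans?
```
Call trace (a repeated sub-call is expanded the first time; later identical calls just restate its return value):
t(n=4)
  t(n=3)
    t(n=2)
      t(n=1)
        t(n=0)
        -> return 1
        t(n=0)
        -> return 1
      -> return 3
      t(n=1) -> return 3  (same call as traced above)
    -> return 7
    t(n=2) -> return 7  (same call as traced above)
  -> return 15
  t(n=3) -> return 15  (same call as traced above)
-> return 31

Final answer: 31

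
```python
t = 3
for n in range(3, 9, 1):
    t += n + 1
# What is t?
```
Trace:
  t=3
  t=7, n=3
  t=12, n=4
  t=18, n=5
  t=25, n=6
  t=33, n=7
  t=42, n=8

Final answer: 42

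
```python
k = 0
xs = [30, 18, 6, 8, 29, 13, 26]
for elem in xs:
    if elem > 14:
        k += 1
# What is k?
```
Trace:
  k=0
  k=1, elem=30
  k=2, elem=18
  k=2, elem=6
  k=2, elem=8
  k=3, elem=29
  k=3, elem=13
  k=4, elem=26

Final answer: 4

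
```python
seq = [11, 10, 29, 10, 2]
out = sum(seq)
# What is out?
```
Trace:
  seq=[11, 10, 29, 10, 2]
  seq=[11, 10, 29, 10, 2], out=62

Final answer: 62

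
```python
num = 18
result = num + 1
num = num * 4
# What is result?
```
Trace:
  num=18
  num=18, result=19
  num=72, result=19

Final answer: 19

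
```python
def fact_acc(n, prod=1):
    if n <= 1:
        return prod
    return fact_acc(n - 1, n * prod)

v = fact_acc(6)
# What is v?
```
Call trace:
fact_acc(n=6, prod=1)
  fact_acc(n=5, prod=6)
    fact_acc(n=4, prod=30)
      fact_acc(n=3, prod=120)
        fact_acc(n=2, prod=360)
          fact_acc(n=1, prod=720)
          -> return 720
        -> return 720
      -> return 720
    -> return 720
  -> return 720
-> return 720

Final answer: 720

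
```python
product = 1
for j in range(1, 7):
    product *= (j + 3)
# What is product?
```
Trace:
  product=1
  product=4, j=1
  product=20, j=2
  product=120, j=3
  product=840, j=4
  product=6720, j=5
  product=60480, j=6

Final answer: 60480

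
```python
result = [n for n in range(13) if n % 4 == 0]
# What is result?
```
Trace:
  n=0
  n=1
  n=2
  n=3
  n=4
  n=5
  n=6
  n=7
  n=8
  n=9
  n=10
  n=11
  n=12
  result=[0, 4, 8, 12]

Final answer: [0, 4, 8, 12]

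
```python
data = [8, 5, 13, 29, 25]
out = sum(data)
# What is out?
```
Trace:
  data=[8, 5, 13, 29, 25]
  data=[8, 5, 13, 29, 25], out=80

Final answer: 80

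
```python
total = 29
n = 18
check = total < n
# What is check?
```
Trace:
  total=29
  total=29, n=18
  total=29, n=18, check=False

Final answer: False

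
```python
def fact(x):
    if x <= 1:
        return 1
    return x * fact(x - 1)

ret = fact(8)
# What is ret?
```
Call trace:
fact(x=8)
  fact(x=7)
    fact(x=6)
      fact(x=5)
        fact(x=4)
          fact(x=3)
            fact(x=2)
              fact(x=1)
              -> return 1
            -> return 2
          -> return 6
        -> return 24
      -> return 120
    -> return 720
  -> return 5040
-> return 40320

Final answer: 40320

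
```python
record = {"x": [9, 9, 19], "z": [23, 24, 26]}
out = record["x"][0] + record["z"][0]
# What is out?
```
Trace:
  record={'x': [9, 9, 19], 'z': [23, 24, 26]}
  record={'x': [9, 9, 19], 'z': [23, 24, 26]}, out=32

Final answer: 32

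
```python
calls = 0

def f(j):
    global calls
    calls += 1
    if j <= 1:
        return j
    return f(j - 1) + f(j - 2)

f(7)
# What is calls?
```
Call trace (a repeated sub-call is expanded the first time; later identical calls just restate its return value):
f(j=7)
  f(j=6)
    f(j=5)
      f(j=4)
        f(j=3)
          f(j=2)
            f(j=1)
            -> return 1
            f(j=0)
            -> return 0
          -> return 1
          f(j=1)
          -> return 1
        -> return 2
        f(j=2) -> return 1  (same call as traced above)
      -> return 3
      f(j=3) -> return 2  (same call as traced above)
    -> return 5
    f(j=4) -> return 3  (same call as traced above)
  -> return 8
  f(j=5) -> return 5  (same call as traced above)
-> return 13

calls is incremented once per call, so count the calls in each subtree. Let C(j) = number of calls made by f(j).
C(0) = C(1) = 1 (base case, no recursion); C(j) = 1 + C(j - 1) + C(j - 2) otherwise.
C(2) = 1 + C(1) + C(0) = 1 + 1 + 1 = 3
C(3) = 1 + C(2) + C(1) = 1 + 3 + 1 = 5
C(4) = 1 + C(3) + C(2) = 1 + 5 + 3 = 9
C(5) = 1 + C(4) + C(3) = 1 + 9 + 5 = 15
C(6) = 1 + C(5) + C(4) = 1 + 15 + 9 = 25
C(7) = 1 + C(6) + C(5) = 1 + 25 + 15 = 41
calls = C(7) = 41

Final answer: 41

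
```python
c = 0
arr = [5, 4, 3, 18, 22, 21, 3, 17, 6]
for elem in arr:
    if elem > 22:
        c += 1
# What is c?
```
Trace:
  c=0
  c=0, elem=5
  c=0, elem=4
  c=0, elem=3
  c=0, elem=18
  c=0, elem=22
  c=0, elem=21
  c=0, elem=3
  c=0, elem=17
  c=0, elem=6

Final answer: 0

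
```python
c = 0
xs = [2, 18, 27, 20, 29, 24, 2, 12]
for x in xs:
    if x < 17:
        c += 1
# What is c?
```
Trace:
  c=0
  c=1, x=2
  c=1, x=18
  c=1, x=27
  c=1, x=20
  c=1, x=29
  c=1, x=24
  c=2, x=2
  c=3, x=12

Final answer: 3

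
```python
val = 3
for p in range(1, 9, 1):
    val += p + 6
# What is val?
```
Trace:
  val=3
  val=10, p=1
  val=18, p=2
  val=27, p=3
  val=37, p=4
  val=48, p=5
  val=60, p=6
  val=73, p=7
  val=87, p=8

Final answer: 87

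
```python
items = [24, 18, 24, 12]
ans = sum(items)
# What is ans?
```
Trace:
  items=[24, 18, 24, 12]
  items=[24, 18, 24, 12], ans=78

Final answer: 78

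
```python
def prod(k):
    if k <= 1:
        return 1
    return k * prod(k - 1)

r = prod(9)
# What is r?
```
Call trace:
prod(k=9)
  prod(k=8)
    prod(k=7)
      prod(k=6)
        prod(k=5)
          prod(k=4)
            prod(k=3)
              prod(k=2)
                prod(k=1)
                -> return 1
              -> return 2
            -> return 6
          -> return 24
        -> return 120
      -> return 720
    -> return 5040
  -> return 40320
-> return 362880

Final answer: 362880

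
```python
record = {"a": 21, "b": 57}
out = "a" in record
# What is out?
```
Trace:
  record={'a': 21, 'b': 57}
  record={'a': 21, 'b': 57}, out=True

Final answer: True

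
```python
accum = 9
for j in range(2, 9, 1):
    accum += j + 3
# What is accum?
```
Trace:
  accum=9
  accum=14, j=2
  accum=20, j=3
  accum=27, j=4
  accum=35, j=5
  accum=44, j=6
  accum=54, j=7
  accum=65, j=8

Final answer: 65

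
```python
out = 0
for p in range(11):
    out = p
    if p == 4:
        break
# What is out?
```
Trace:
  out=0
  out=0, p=0
  out=1, p=1
  out=2, p=2
  out=3, p=3
  out=4, p=4

Final answer: 4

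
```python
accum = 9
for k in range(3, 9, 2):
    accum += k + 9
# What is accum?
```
Trace:
  accum=9
  accum=21, k=3
  accum=35, k=5
  accum=51, k=7

Final answer: 51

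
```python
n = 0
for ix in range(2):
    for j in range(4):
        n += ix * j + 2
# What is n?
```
Trace:
  n=0
  n=2, ix=0, j=0
  n=4, ix=0, j=1
  n=6, ix=0, j=2
  n=8, ix=0, j=3
  n=10, ix=1, j=0
  n=13, ix=1, j=1
  n=17, ix=1, j=2
  n=22, ix=1, j=3

Final answer: 22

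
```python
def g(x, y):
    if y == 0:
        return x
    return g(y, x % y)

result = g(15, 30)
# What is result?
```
Call trace:
g(x=15, y=30)
  g(x=30, y=15)
    g(x=15, y=0)
    -> return 15
  -> return 15
-> return 15

Final answer: 15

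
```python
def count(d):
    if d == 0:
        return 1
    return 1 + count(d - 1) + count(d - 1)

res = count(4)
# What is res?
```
Call trace (a repeated sub-call is expanded the first time; later identical calls just restate its return value):
count(d=4)
  count(d=3)
    count(d=2)
      count(d=1)
        count(d=0)
        -> return 1
        count(d=0)
        -> return 1
      -> return 3
      count(d=1) -> return 3  (same call as traced above)
    -> return 7
    count(d=2) -> return 7  (same call as traced above)
  -> return 15
  count(d=3) -> return 15  (same call as traced above)
-> return 31

Final answer: 31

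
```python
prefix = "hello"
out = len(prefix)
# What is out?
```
Trace:
  prefix='hello'
  prefix='hello', out=5

Final answer: 5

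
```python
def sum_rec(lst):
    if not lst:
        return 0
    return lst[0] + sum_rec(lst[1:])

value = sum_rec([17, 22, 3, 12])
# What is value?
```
Call trace:
sum_rec(lst=[17, 22, 3, 12])
  sum_rec(lst=[22, 3, 12])
    sum_rec(lst=[3, 12])
      sum_rec(lst=[12])
        sum_rec(lst=[])
        -> return 0
      -> return 12
    -> return 15
  -> return 37
-> return 54

Final answer: 54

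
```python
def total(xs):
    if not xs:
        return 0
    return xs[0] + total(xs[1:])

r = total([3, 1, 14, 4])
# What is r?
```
Call trace:
total(xs=[3, 1, 14, 4])
  total(xs=[1, 14, 4])
    total(xs=[14, 4])
      total(xs=[4])
        total(xs=[])
        -> return 0
      -> return 4
    -> return 18
  -> return 19
-> return 22

Final answer: 22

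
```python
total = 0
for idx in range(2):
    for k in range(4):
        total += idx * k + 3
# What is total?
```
Trace:
  total=0
  total=3, idx=0, k=0
  total=6, idx=0, k=1
  total=9, idx=0, k=2
  total=12, idx=0, k=3
  total=15, idx=1, k=0
  total=19, idx=1, k=1
  total=24, idx=1, k=2
  total=30, idx=1, k=3

Final answer: 30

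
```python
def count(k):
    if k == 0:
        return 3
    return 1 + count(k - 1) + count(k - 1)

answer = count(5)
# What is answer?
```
Call trace (a repeated sub-call is expanded the first time; later identical calls just restate its return value):
count(k=5)
  count(k=4)
    count(k=3)
      count(k=2)
        count(k=1)
          count(k=0)
          -> return 3
          count(k=0)
          -> return 3
        -> return 7
        count(k=1) -> return 7  (same call as traced above)
      -> return 15
      count(k=2) -> return 15  (same call as traced above)
    -> return 31
    count(k=3) -> return 31  (same call as traced above)
  -> return 63
  count(k=4) -> return 63  (same call as traced above)
-> return 127

Final answer: 127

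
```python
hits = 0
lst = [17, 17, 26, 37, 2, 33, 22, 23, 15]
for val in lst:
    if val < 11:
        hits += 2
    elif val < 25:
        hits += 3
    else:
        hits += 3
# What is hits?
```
Trace:
  hits=0
  hits=3, val=17
  hits=6, val=17
  hits=9, val=26
  hits=12, val=37
  hits=14, val=2
  hits=17, val=33
  hits=20, val=22
  hits=23, val=23
  hits=26, val=15

Final answer: 26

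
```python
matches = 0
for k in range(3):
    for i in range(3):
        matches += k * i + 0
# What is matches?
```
Trace:
  matches=0
  matches=0, k=0, i=0
  matches=0, k=0, i=1
  matches=0, k=0, i=2
  matches=0, k=1, i=0
  matches=1, k=1, i=1
  matches=3, k=1, i=2
  matches=3, k=2, i=0
  matches=5, k=2, i=1
  matches=9, k=2, i=2

Final answer: 9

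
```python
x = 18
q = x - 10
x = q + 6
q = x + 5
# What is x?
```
Trace:
  x=18
  x=18, q=8
  x=14, q=8
  x=14, q=19

Final answer: 14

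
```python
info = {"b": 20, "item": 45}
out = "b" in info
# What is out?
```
Trace:
  info={'b': 20, 'item': 45}
  info={'b': 20, 'item': 45}, out=True

Final answer: True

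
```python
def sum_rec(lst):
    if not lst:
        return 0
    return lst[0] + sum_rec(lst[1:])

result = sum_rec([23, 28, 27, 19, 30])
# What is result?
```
Call trace:
sum_rec(lst=[23, 28, 27, 19, 30])
  sum_rec(lst=[28, 27, 19, 30])
    sum_rec(lst=[27, 19, 30])
      sum_rec(lst=[19, 30])
        sum_rec(lst=[30])
          sum_rec(lst=[])
          -> return 0
        -> return 30
      -> return 49
    -> return 76
  -> return 104
-> return 127

Final answer: 127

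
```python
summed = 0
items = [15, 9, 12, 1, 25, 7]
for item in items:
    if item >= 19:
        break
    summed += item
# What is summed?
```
Trace:
  summed=0
  summed=15, item=15
  summed=24, item=9
  summed=36, item=12
  summed=37, item=1
  summed=37, item=25

Final answer: 37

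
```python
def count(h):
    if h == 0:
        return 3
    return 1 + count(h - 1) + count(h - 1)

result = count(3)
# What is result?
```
Call trace (a repeated sub-call is expanded the first time; later identical calls just restate its return value):
count(h=3)
  count(h=2)
    count(h=1)
      count(h=0)
      -> return 3
      count(h=0)
      -> return 3
    -> return 7
    count(h=1) -> return 7  (same call as traced above)
  -> return 15
  count(h=2) -> return 15  (same call as traced above)
-> return 31

Final answer: 31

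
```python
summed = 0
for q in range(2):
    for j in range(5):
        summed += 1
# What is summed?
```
Trace:
  summed=0
  summed=1, q=0, j=0
  summed=2, q=0, j=1
  summed=3, q=0, j=2
  summed=4, q=0, j=3
  summed=5, q=0, j=4
  summed=6, q=1, j=0
  summed=7, q=1, j=1
  summed=8, q=1, j=2
  summed=9, q=1, j=3
  summed=10, q=1, j=4

Final answer: 10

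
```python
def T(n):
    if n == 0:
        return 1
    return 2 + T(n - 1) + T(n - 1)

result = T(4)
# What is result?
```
Call trace (a repeated sub-call is expanded the first time; later identical calls just restate its return value):
T(n=4)
  T(n=3)
    T(n=2)
      T(n=1)
        T(n=0)
        -> return 1
        T(n=0)
        -> return 1
      -> return 4
      T(n=1) -> return 4  (same call as traced above)
    -> return 10
    T(n=2) -> return 10  (same call as traced above)
  -> return 22
  T(n=3) -> return 22  (same call as traced above)
-> return 46

Final answer: 46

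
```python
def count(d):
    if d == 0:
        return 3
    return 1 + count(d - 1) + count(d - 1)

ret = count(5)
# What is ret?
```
Call trace (a repeated sub-call is expanded the first time; later identical calls just restate its return value):
count(d=5)
  count(d=4)
    count(d=3)
      count(d=2)
        count(d=1)
          count(d=0)
          -> return 3
          count(d=0)
          -> return 3
        -> return 7
        count(d=1) -> return 7  (same call as traced above)
      -> return 15
      count(d=2) -> return 15  (same call as traced above)
    -> return 31
    count(d=3) -> return 31  (same call as traced above)
  -> return 63
  count(d=4) -> return 63  (same call as traced above)
-> return 127

Final answer: 127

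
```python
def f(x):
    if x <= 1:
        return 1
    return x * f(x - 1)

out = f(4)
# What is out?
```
Call trace:
f(x=4)
  f(x=3)
    f(x=2)
      f(x=1)
      -> return 1
    -> return 2
  -> return 6
-> return 24

Final answer: 24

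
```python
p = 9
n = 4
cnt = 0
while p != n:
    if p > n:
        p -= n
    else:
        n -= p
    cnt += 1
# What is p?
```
Trace:
  p=9
  p=9, n=4
  p=9, n=4, cnt=0
  p=5, n=4, cnt=1
  p=1, n=4, cnt=2
  p=1, n=3, cnt=3
  p=1, n=2, cnt=4
  p=1, n=1, cnt=5

Final answer: 1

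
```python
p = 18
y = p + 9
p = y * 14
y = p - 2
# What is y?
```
Trace:
  p=18
  p=18, y=27
  p=378, y=27
  p=378, y=376

Final answer: 376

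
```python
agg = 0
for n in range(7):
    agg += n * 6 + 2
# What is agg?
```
Trace:
  agg=0
  agg=2, n=0
  agg=10, n=1
  agg=24, n=2
  agg=44, n=3
  agg=70, n=4
  agg=102, n=5
  agg=140, n=6

Final answer: 140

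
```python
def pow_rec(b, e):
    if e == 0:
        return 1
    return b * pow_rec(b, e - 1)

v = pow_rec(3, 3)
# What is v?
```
Call trace:
pow_rec(b=3, e=3)
  pow_rec(b=3, e=2)
    pow_rec(b=3, e=1)
      pow_rec(b=3, e=0)
      -> return 1
    -> return 3
  -> return 9
-> return 27

Final answer: 27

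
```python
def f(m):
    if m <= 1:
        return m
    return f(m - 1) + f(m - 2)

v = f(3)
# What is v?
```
Call trace:
f(m=3)
  f(m=2)
    f(m=1)
    -> return 1
    f(m=0)
    -> return 0
  -> return 1
  f(m=1)
  -> return 1
-> return 2

Final answer: 2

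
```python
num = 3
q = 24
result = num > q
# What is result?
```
Trace:
  num=3
  num=3, q=24
  num=3, q=24, result=False

Final answer: False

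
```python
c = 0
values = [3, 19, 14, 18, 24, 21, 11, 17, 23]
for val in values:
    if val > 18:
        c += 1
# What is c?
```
Trace:
  c=0
  c=0, val=3
  c=1, val=19
  c=1, val=14
  c=1, val=18
  c=2, val=24
  c=3, val=21
  c=3, val=11
  c=3, val=17
  c=4, val=23

Final answer: 4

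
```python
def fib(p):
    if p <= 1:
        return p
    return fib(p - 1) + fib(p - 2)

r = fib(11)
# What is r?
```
Call trace (a repeated sub-call is expanded the first time; later identical calls just restate its return value):
fib(p=11)
  fib(p=10)
    fib(p=9)
      fib(p=8)
        fib(p=7)
          fib(p=6)
            fib(p=5)
              fib(p=4)
                fib(p=3)
                  fib(p=2)
                    fib(p=1)
                    -> return 1
                    fib(p=0)
                    -> return 0
                  -> return 1
                  fib(p=1)
                  -> return 1
                -> return 2
                fib(p=2) -> return 1  (same call as traced above)
              -> return 3
              fib(p=3) -> return 2  (same call as traced above)
            -> return 5
            fib(p=4) -> return 3  (same call as traced above)
          -> return 8
          fib(p=5) -> return 5  (same call as traced above)
        -> return 13
        fib(p=6) -> return 8  (same call as traced above)
      -> return 21
      fib(p=7) -> return 13  (same call as traced above)
    -> return 34
    fib(p=8) -> return 21  (same call as traced above)
  -> return 55
  fib(p=9) -> return 34  (same call as traced above)
-> return 89

Final answer: 89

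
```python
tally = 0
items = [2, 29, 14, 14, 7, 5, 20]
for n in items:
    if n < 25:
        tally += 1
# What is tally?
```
Trace:
  tally=0
  tally=1, n=2
  tally=1, n=29
  tally=2, n=14
  tally=3, n=14
  tally=4, n=7
  tally=5, n=5
  tally=6, n=20

Final answer: 6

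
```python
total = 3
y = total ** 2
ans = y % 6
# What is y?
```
Trace:
  total=3
  total=3, y=9
  total=3, y=9, ans=3

Final answer: 9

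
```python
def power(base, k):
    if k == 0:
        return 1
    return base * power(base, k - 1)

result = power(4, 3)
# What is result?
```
Call trace:
power(base=4, k=3)
  power(base=4, k=2)
    power(base=4, k=1)
      power(base=4, k=0)
      -> return 1
    -> return 4
  -> return 16
-> return 64

Final answer: 64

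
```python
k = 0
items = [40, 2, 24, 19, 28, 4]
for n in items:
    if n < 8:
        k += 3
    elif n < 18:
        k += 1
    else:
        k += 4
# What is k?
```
Trace:
  k=0
  k=4, n=40
  k=7, n=2
  k=11, n=24
  k=15, n=19
  k=19, n=28
  k=22, n=4

Final answer: 22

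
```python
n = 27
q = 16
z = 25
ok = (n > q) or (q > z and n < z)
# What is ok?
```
Trace:
  n=27
  n=27, q=16
  n=27, q=16, z=25
  n=27, q=16, z=25, ok=True

Final answer: True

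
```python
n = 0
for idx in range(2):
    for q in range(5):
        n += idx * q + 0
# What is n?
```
Trace:
  n=0
  n=0, idx=0, q=0
  n=0, idx=0, q=1
  n=0, idx=0, q=2
  n=0, idx=0, q=3
  n=0, idx=0, q=4
  n=0, idx=1, q=0
  n=1, idx=1, q=1
  n=3, idx=1, q=2
  n=6, idx=1, q=3
  n=10, idx=1, q=4

Final answer: 10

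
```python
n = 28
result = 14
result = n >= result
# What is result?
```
Trace:
  n=28
  n=28, result=14
  n=28, result=True

Final answer: True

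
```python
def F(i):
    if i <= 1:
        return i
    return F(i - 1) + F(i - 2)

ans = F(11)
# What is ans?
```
Call trace (a repeated sub-call is expanded the first time; later identical calls just restate its return value):
F(i=11)
  F(i=10)
    F(i=9)
      F(i=8)
        F(i=7)
          F(i=6)
            F(i=5)
              F(i=4)
                F(i=3)
                  F(i=2)
                    F(i=1)
                    -> return 1
                    F(i=0)
                    -> return 0
                  -> return 1
                  F(i=1)
                  -> return 1
                -> return 2
                F(i=2) -> return 1  (same call as traced above)
              -> return 3
              F(i=3) -> return 2  (same call as traced above)
            -> return 5
            F(i=4) -> return 3  (same call as traced above)
          -> return 8
          F(i=5) -> return 5  (same call as traced above)
        -> return 13
        F(i=6) -> return 8  (same call as traced above)
      -> return 21
      F(i=7) -> return 13  (same call as traced above)
    -> return 34
    F(i=8) -> return 21  (same call as traced above)
  -> return 55
  F(i=9) -> return 34  (same call as traced above)
-> return 89

Final answer: 89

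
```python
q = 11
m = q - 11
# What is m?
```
Trace:
  q=11
  q=11, m=0

Final answer: 0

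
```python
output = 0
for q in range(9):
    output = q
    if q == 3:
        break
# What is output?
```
Trace:
  output=0
  output=0, q=0
  output=1, q=1
  output=2, q=2
  output=3, q=3

Final answer: 3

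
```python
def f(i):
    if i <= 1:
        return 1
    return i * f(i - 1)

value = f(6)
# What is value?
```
Call trace:
f(i=6)
  f(i=5)
    f(i=4)
      f(i=3)
        f(i=2)
          f(i=1)
          -> return 1
        -> return 2
      -> return 6
    -> return 24
  -> return 120
-> return 720

Final answer: 720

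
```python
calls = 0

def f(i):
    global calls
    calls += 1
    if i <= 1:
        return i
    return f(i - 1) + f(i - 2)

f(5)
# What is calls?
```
Call trace (a repeated sub-call is expanded the first time; later identical calls just restate its return value):
f(i=5)
  f(i=4)
    f(i=3)
      f(i=2)
        f(i=1)
        -> return 1
        f(i=0)
        -> return 0
      -> return 1
      f(i=1)
      -> return 1
    -> return 2
    f(i=2) -> return 1  (same call as traced above)
  -> return 3
  f(i=3) -> return 2  (same call as traced above)
-> return 5

calls is incremented once per call, so count the calls in each subtree. Let C(i) = number of calls made by f(i).
C(0) = C(1) = 1 (base case, no recursion); C(i) = 1 + C(i - 1) + C(i - 2) otherwise.
C(2) = 1 + C(1) + C(0) = 1 + 1 + 1 = 3
C(3) = 1 + C(2) + C(1) = 1 + 3 + 1 = 5
C(4) = 1 + C(3) + C(2) = 1 + 5 + 3 = 9
C(5) = 1 + C(4) + C(3) = 1 + 9 + 5 = 15
calls = C(5) = 15

Final answer: 15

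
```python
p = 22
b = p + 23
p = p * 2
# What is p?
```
Trace:
  p=22
  p=22, b=45
  p=44, b=45

Final answer: 44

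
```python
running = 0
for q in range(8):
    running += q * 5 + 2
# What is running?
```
Trace:
  running=0
  running=2, q=0
  running=9, q=1
  running=21, q=2
  running=38, q=3
  running=60, q=4
  running=87, q=5
  running=119, q=6
  running=156, q=7

Final answer: 156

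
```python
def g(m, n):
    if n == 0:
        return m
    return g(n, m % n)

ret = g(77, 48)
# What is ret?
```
Call trace:
g(m=77, n=48)
  g(m=48, n=29)
    g(m=29, n=19)
      g(m=19, n=10)
        g(m=10, n=9)
          g(m=9, n=1)
            g(m=1, n=0)
            -> return 1
          -> return 1
        -> return 1
      -> return 1
    -> return 1
  -> return 1
-> return 1

Final answer: 1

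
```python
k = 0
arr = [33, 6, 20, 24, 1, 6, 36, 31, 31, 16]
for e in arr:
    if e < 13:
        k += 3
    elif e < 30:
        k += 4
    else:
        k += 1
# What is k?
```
Trace:
  k=0
  k=1, e=33
  k=4, e=6
  k=8, e=20
  k=12, e=24
  k=15, e=1
  k=18, e=6
  k=19, e=36
  k=20, e=31
  k=21, e=31
  k=25, e=16

Final answer: 25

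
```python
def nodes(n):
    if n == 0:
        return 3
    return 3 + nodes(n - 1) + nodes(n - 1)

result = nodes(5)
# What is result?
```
Call trace (a repeated sub-call is expanded the first time; later identical calls just restate its return value):
nodes(n=5)
  nodes(n=4)
    nodes(n=3)
      nodes(n=2)
        nodes(n=1)
          nodes(n=0)
          -> return 3
          nodes(n=0)
          -> return 3
        -> return 9
        nodes(n=1) -> return 9  (same call as traced above)
      -> return 21
      nodes(n=2) -> return 21  (same call as traced above)
    -> return 45
    nodes(n=3) -> return 45  (same call as traced above)
  -> return 93
  nodes(n=4) -> return 93  (same call as traced above)
-> return 189

Final answer: 189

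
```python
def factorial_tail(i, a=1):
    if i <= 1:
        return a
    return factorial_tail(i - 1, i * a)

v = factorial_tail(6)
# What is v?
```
Call trace:
factorial_tail(i=6, a=1)
  factorial_tail(i=5, a=6)
    factorial_tail(i=4, a=30)
      factorial_tail(i=3, a=120)
        factorial_tail(i=2, a=360)
          factorial_tail(i=1, a=720)
          -> return 720
        -> return 720
      -> return 720
    -> return 720
  -> return 720
-> return 720

Final answer: 720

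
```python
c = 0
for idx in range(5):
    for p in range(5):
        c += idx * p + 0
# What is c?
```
Trace:
  c=0
  c=0, idx=0, p=0
  c=0, idx=0, p=1
  c=0, idx=0, p=2
  c=0, idx=0, p=3
  c=0, idx=0, p=4
  c=0, idx=1, p=0
  c=1, idx=1, p=1
  c=3, idx=1, p=2
  c=6, idx=1, p=3
  c=10, idx=1, p=4
  c=10, idx=2, p=0
  c=12, idx=2, p=1
  c=16, idx=2, p=2
  c=22, idx=2, p=3
  c=30, idx=2, p=4
  c=30, idx=3, p=0
  c=33, idx=3, p=1
  c=39, idx=3, p=2
  c=48, idx=3, p=3
  c=60, idx=3, p=4
  c=60, idx=4, p=0
  c=64, idx=4, p=1
  c=72, idx=4, p=2
  c=84, idx=4, p=3
  c=100, idx=4, p=4

Final answer: 100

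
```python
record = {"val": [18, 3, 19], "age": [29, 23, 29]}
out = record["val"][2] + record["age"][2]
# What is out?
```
Trace:
  record={'val': [18, 3, 19], 'age': [29, 23, 29]}
  record={'val': [18, 3, 19], 'age': [29, 23, 29]}, out=48

Final answer: 48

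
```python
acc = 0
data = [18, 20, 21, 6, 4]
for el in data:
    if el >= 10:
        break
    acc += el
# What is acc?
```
Trace:
  acc=0
  acc=0, el=18

Final answer: 0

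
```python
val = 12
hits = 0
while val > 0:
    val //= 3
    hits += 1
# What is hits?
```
Trace:
  val=12
  val=12, hits=0
  val=4, hits=1
  val=1, hits=2
  val=0, hits=3

Final answer: 3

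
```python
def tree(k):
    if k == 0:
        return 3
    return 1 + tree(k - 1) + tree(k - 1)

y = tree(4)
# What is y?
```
Call trace (a repeated sub-call is expanded the first time; later identical calls just restate its return value):
tree(k=4)
  tree(k=3)
    tree(k=2)
      tree(k=1)
        tree(k=0)
        -> return 3
        tree(k=0)
        -> return 3
      -> return 7
      tree(k=1) -> return 7  (same call as traced above)
    -> return 15
    tree(k=2) -> return 15  (same call as traced above)
  -> return 31
  tree(k=3) -> return 31  (same call as traced above)
-> return 63

Final answer: 63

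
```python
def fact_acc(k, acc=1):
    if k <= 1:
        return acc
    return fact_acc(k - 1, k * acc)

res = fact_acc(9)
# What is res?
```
Call trace:
fact_acc(k=9, acc=1)
  fact_acc(k=8, acc=9)
    fact_acc(k=7, acc=72)
      fact_acc(k=6, acc=504)
        fact_acc(k=5, acc=3024)
          fact_acc(k=4, acc=15120)
            fact_acc(k=3, acc=60480)
              fact_acc(k=2, acc=181440)
                fact_acc(k=1, acc=362880)
                -> return 362880
              -> return 362880
            -> return 362880
          -> return 362880
        -> return 362880
      -> return 362880
    -> return 362880
  -> return 362880
-> return 362880

Final answer: 362880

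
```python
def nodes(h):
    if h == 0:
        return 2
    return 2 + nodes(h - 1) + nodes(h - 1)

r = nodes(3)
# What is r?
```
Call trace (a repeated sub-call is expanded the first time; later identical calls just restate its return value):
nodes(h=3)
  nodes(h=2)
    nodes(h=1)
      nodes(h=0)
      -> return 2
      nodes(h=0)
      -> return 2
    -> return 6
    nodes(h=1) -> return 6  (same call as traced above)
  -> return 14
  nodes(h=2) -> return 14  (same call as traced above)
-> return 30

Final answer: 30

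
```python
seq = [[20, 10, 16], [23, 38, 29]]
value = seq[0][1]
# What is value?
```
Trace:
  seq=[[20, 10, 16], [23, 38, 29]]
  seq=[[20, 10, 16], [23, 38, 29]], value=10

Final answer: 10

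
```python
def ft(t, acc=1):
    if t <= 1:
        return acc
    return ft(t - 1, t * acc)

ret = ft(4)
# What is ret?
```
Call trace:
ft(t=4, acc=1)
  ft(t=3, acc=4)
    ft(t=2, acc=12)
      ft(t=1, acc=24)
      -> return 24
    -> return 24
  -> return 24
-> return 24

Final answer: 24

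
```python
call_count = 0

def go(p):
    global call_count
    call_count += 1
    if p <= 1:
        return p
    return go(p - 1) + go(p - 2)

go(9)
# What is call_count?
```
Call trace (a repeated sub-call is expanded the first time; later identical calls just restate its return value):
go(p=9)
  go(p=8)
    go(p=7)
      go(p=6)
        go(p=5)
          go(p=4)
            go(p=3)
              go(p=2)
                go(p=1)
                -> return 1
                go(p=0)
                -> return 0
              -> return 1
              go(p=1)
              -> return 1
            -> return 2
            go(p=2) -> return 1  (same call as traced above)
          -> return 3
          go(p=3) -> return 2  (same call as traced above)
        -> return 5
        go(p=4) -> return 3  (same call as traced above)
      -> return 8
      go(p=5) -> return 5  (same call as traced above)
    -> return 13
    go(p=6) -> return 8  (same call as traced above)
  -> return 21
  go(p=7) -> return 13  (same call as traced above)
-> return 34

call_count is incremented once per call, so count the calls in each subtree. Let C(p) = number of calls made by go(p).
C(0) = C(1) = 1 (base case, no recursion); C(p) = 1 + C(p - 1) + C(p - 2) otherwise.
C(2) = 1 + C(1) + C(0) = 1 + 1 + 1 = 3
C(3) = 1 + C(2) + C(1) = 1 + 3 + 1 = 5
C(4) = 1 + C(3) + C(2) = 1 + 5 + 3 = 9
C(5) = 1 + C(4) + C(3) = 1 + 9 + 5 = 15
C(6) = 1 + C(5) + C(4) = 1 + 15 + 9 = 25
C(7) = 1 + C(6) + C(5) = 1 + 25 + 15 = 41
C(8) = 1 + C(7) + C(6) = 1 + 41 + 25 = 67
C(9) = 1 + C(8) + C(7) = 1 + 67 + 41 = 109
call_count = C(9) = 109

Final answer: 109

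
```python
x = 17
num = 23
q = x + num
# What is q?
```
Trace:
  x=17
  x=17, num=23
  x=17, num=23, q=40

Final answer: 40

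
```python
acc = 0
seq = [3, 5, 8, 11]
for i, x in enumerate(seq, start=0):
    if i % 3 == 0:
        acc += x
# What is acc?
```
Trace:
  acc=0
  acc=3, i=0, x=3
  acc=3, i=1, x=5
  acc=3, i=2, x=8
  acc=14, i=3, x=11

Final answer: 14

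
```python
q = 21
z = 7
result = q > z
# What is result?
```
Trace:
  q=21
  q=21, z=7
  q=21, z=7, result=True

Final answer: True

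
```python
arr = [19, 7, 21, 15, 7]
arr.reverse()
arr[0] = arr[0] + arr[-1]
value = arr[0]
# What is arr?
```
Trace:
  arr=[19, 7, 21, 15, 7]
  arr=[7, 15, 21, 7, 19]
  arr=[26, 15, 21, 7, 19]
  arr=[26, 15, 21, 7, 19], value=26

Final answer: [26, 15, 21, 7, 19]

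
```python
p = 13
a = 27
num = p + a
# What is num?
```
Trace:
  p=13
  p=13, a=27
  p=13, a=27, num=40

Final answer: 40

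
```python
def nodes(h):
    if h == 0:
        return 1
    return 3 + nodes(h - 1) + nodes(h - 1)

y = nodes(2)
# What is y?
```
Call trace (a repeated sub-call is expanded the first time; later identical calls just restate its return value):
nodes(h=2)
  nodes(h=1)
    nodes(h=0)
    -> return 1
    nodes(h=0)
    -> return 1
  -> return 5
  nodes(h=1) -> return 5  (same call as traced above)
-> return 13

Final answer: 13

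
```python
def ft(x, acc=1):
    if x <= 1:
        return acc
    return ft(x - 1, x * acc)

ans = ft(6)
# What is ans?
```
Call trace:
ft(x=6, acc=1)
  ft(x=5, acc=6)
    ft(x=4, acc=30)
      ft(x=3, acc=120)
        ft(x=2, acc=360)
          ft(x=1, acc=720)
          -> return 720
        -> return 720
      -> return 720
    -> return 720
  -> return 720
-> return 720

Final answer: 720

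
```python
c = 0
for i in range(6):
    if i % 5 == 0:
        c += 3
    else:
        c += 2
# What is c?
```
Trace:
  c=0
  c=3, i=0
  c=5, i=1
  c=7, i=2
  c=9, i=3
  c=11, i=4
  c=14, i=5

Final answer: 14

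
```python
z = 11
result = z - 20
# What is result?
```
Trace:
  z=11
  z=11, result=-9

Final answer: -9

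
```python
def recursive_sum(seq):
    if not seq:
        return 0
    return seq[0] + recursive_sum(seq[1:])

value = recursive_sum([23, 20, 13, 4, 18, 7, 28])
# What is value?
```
Call trace:
recursive_sum(seq=[23, 20, 13, 4, 18, 7, 28])
  recursive_sum(seq=[20, 13, 4, 18, 7, 28])
    recursive_sum(seq=[13, 4, 18, 7, 28])
      recursive_sum(seq=[4, 18, 7, 28])
        recursive_sum(seq=[18, 7, 28])
          recursive_sum(seq=[7, 28])
            recursive_sum(seq=[28])
              recursive_sum(seq=[])
              -> return 0
            -> return 28
          -> return 35
        -> return 53
      -> return 57
    -> return 70
  -> return 90
-> return 113

Final answer: 113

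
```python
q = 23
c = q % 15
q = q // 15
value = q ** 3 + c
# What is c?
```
Trace:
  q=23
  q=23, c=8
  q=1, c=8
  q=1, c=8, value=9

Final answer: 8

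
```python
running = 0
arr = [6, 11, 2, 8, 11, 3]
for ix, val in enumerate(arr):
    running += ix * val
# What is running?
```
Trace:
  running=0
  running=0, ix=0, val=6
  running=11, ix=1, val=11
  running=15, ix=2, val=2
  running=39, ix=3, val=8
  running=83, ix=4, val=11
  running=98, ix=5, val=3

Final answer: 98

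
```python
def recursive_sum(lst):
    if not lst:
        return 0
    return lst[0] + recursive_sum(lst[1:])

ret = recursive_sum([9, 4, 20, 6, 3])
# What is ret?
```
Call trace:
recursive_sum(lst=[9, 4, 20, 6, 3])
  recursive_sum(lst=[4, 20, 6, 3])
    recursive_sum(lst=[20, 6, 3])
      recursive_sum(lst=[6, 3])
        recursive_sum(lst=[3])
          recursive_sum(lst=[])
          -> return 0
        -> return 3
      -> return 9
    -> return 29
  -> return 33
-> return 42

Final answer: 42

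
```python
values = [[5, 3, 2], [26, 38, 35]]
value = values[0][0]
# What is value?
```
Trace:
  values=[[5, 3, 2], [26, 38, 35]]
  values=[[5, 3, 2], [26, 38, 35]], value=5

Final answer: 5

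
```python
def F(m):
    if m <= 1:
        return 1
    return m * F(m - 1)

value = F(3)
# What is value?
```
Call trace:
F(m=3)
  F(m=2)
    F(m=1)
    -> return 1
  -> return 2
-> return 6

Final answer: 6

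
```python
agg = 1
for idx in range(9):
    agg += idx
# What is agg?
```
Trace:
  agg=1
  agg=1, idx=0
  agg=2, idx=1
  agg=4, idx=2
  agg=7, idx=3
  agg=11, idx=4
  agg=16, idx=5
  agg=22, idx=6
  agg=29, idx=7
  agg=37, idx=8

Final answer: 37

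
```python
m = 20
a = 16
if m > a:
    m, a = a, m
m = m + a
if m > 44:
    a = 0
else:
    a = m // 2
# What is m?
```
Trace:
  m=20
  m=20, a=16
  m=16, a=20
  m=36, a=20
  m=36, a=18

Final answer: 36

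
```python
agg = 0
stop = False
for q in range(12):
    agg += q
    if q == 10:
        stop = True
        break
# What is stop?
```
Trace:
  agg=0
  agg=0, stop=False
  agg=0, stop=False, q=0
  agg=1, stop=False, q=1
  agg=3, stop=False, q=2
  agg=6, stop=False, q=3
  agg=10, stop=False, q=4
  agg=15, stop=False, q=5
  agg=21, stop=False, q=6
  agg=28, stop=False, q=7
  agg=36, stop=False, q=8
  agg=45, stop=False, q=9
  agg=55, stop=True, q=10

Final answer: True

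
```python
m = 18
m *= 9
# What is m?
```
Trace:
  m=18
  m=162

Final answer: 162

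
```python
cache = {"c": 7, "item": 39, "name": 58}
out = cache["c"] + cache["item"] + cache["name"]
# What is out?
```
Trace:
  cache={'c': 7, 'item': 39, 'name': 58}
  cache={'c': 7, 'item': 39, 'name': 58}, out=104

Final answer: 104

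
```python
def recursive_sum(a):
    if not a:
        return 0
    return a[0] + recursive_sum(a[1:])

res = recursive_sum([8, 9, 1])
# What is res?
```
Call trace:
recursive_sum(a=[8, 9, 1])
  recursive_sum(a=[9, 1])
    recursive_sum(a=[1])
      recursive_sum(a=[])
      -> return 0
    -> return 1
  -> return 10
-> return 18

Final answer: 18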